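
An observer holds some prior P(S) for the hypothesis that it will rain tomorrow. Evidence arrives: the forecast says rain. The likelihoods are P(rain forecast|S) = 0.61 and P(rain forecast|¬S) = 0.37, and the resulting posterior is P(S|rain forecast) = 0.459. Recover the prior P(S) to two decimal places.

Bayes' rule in odds form gives O(S|E) = O(S)·[P(E|S)/P(E|¬S)], hence O(S) = O(S|E)/LR.
Posterior odds = 0.459/(1−0.459) = 0.8484. LR = 0.61/0.37 = 1.6486.
Prior odds = 0.8484/1.6486 = 0.5146, so P(S) = 0.5146/(1+0.5146) ≈ 0.34.

P(S) = 0.34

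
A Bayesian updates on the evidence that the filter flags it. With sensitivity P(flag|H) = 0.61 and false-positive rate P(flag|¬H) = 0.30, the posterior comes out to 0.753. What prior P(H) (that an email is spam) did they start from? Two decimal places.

In odds form, posterior odds = prior odds × likelihood ratio, so prior odds = posterior odds ÷ LR.
Posterior odds = 0.753/(1−0.753) = 3.0486. LR = 0.61/0.30 = 2.0333.
Prior odds = 3.0486/2.0333 = 1.4993, so P(H) = 1.4993/(1+1.4993) ≈ 0.60.

P(H) = 0.60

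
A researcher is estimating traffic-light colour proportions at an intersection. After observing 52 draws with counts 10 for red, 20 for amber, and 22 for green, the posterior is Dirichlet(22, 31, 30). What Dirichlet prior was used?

Dirichlet(12, 11, 8)

For a Dirichlet(α) prior with multinomial counts c, the posterior is Dirichlet(α + c) componentwise.
Subtract each count from the matching posterior parameter: 22−10=12, 31−20=11, 30−22=8.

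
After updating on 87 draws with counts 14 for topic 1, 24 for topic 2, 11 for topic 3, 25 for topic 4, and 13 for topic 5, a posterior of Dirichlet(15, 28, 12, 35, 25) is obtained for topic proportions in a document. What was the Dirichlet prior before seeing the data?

Dirichlet(1, 4, 1, 10, 12)

For a Dirichlet(α) prior with multinomial counts c, the posterior is Dirichlet(α + c) componentwise.
Subtract each count from the matching posterior parameter: 15−14=1, 28−24=4, 12−11=1, 35−25=10, 25−13=12.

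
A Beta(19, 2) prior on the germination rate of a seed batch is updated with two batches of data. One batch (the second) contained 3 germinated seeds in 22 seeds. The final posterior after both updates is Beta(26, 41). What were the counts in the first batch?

4 germinated seeds and 20 non-germinating seeds

Sequential conjugate updates are equivalent to a single update on the pooled data, so total successes = posterior α − prior α and total failures = posterior β − prior β.
Total across both batches: 26−19=7 germinated seeds, 41−2=39 non-germinating seeds.
Subtract the second batch: 7−3=4 germinated seeds and 39−19=20 non-germinating seeds.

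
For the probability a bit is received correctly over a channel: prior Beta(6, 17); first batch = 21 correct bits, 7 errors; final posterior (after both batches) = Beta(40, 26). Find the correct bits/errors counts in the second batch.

13 correct bits and 2 errors

Because Beta–binomial updating is additive in the counts, the combined data contributed (α_post−α_prior, β_post−β_prior) successes and failures.
Total across both batches: 40−6=34 correct bits, 26−17=9 errors.
Subtract the first batch: 34−21=13 correct bits and 9−7=2 errors.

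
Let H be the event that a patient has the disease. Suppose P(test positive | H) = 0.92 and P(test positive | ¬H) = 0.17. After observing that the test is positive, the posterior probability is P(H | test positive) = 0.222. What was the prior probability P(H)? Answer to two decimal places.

P(H) = 0.05

Bayes' rule in odds form gives O(H|E) = O(H)·[P(E|H)/P(E|¬H)], hence O(H) = O(H|E)/LR.
Posterior odds = 0.222/(1−0.222) = 0.2853. LR = 0.92/0.17 = 5.4118.
Prior odds = 0.2853/5.4118 = 0.0527, so P(H) = 0.0527/(1+0.0527) ≈ 0.05.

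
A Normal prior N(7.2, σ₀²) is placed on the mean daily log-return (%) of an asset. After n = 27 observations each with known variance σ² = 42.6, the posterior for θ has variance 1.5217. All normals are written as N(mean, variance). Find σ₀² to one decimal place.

For the Normal–Normal model with known σ², precisions add: τ_n = τ₀ + n/σ².
So 1/σ₀² = 1/1.5217 − 27/42.6 = 0.657160 − 0.633803 = 0.023357.
Hence σ₀² = 1/0.023357 ≈ 42.8.

σ₀² = 42.8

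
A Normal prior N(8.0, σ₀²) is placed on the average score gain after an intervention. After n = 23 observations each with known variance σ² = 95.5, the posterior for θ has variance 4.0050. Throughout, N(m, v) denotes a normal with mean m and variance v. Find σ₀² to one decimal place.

σ₀² = 113.0

Posterior precision equals prior precision plus data precision: 1/σ_n² = 1/σ₀² + n/σ².
So 1/σ₀² = 1/4.0050 − 23/95.5 = 0.249688 − 0.240838 = 0.008850.
Hence σ₀² = 1/0.008850 ≈ 113.0.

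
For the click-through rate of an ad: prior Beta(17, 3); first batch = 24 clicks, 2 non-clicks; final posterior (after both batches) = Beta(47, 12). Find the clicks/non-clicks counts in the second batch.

Sequential conjugate updates are equivalent to a single update on the pooled data, so total successes = posterior α − prior α and total failures = posterior β − prior β.
Total across both batches: 47−17=30 clicks, 12−3=9 non-clicks.
Subtract the first batch: 30−24=6 clicks and 9−2=7 non-clicks.

6 clicks and 7 non-clicks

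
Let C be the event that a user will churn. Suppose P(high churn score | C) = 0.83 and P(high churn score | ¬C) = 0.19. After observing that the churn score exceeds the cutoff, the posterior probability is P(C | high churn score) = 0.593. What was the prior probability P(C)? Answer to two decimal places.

P(C) = 0.25

Bayes' rule in odds form gives O(C|E) = O(C)·[P(E|C)/P(E|¬C)], hence O(C) = O(C|E)/LR.
Posterior odds = 0.593/(1−0.593) = 1.4570. LR = 0.83/0.19 = 4.3684.
Prior odds = 1.4570/4.3684 = 0.3335, so P(C) = 0.3335/(1+0.3335) ≈ 0.25.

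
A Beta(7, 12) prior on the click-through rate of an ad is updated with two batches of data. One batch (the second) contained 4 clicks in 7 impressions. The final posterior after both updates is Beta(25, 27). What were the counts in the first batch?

Because Beta–binomial updating is additive in the counts, the combined data contributed (α_post−α_prior, β_post−β_prior) successes and failures.
Total across both batches: 25−7=18 clicks, 27−12=15 non-clicks.
Subtract the second batch: 18−4=14 clicks and 15−3=12 non-clicks.

14 clicks and 12 non-clicks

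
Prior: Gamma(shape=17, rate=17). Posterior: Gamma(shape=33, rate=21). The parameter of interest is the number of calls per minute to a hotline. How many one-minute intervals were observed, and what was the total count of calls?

A Gamma(α, β) prior (rate parametrization) on a Poisson rate with n observations summing to S gives posterior Gamma(α+S, β+n).
Matching: Σxᵢ = 33 − 17 = 16 and n = 21 − 17 = 4.

n = 4 one-minute intervals with total 16 calls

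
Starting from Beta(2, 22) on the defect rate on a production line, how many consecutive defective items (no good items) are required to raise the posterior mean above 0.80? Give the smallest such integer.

After k defective items and 0 good items the posterior is Beta(2+k, 22), with mean (2+k)/(2+22+k).
Set (2+k)/(24+k) > 0.80 and solve: k > (0.80·24 − 2)/(1 − 0.80) = 86.000.
The smallest integer exceeding 86.000 is 87, and checking k=87: (89)/(111) = 0.8018 > 0.80.

k = 87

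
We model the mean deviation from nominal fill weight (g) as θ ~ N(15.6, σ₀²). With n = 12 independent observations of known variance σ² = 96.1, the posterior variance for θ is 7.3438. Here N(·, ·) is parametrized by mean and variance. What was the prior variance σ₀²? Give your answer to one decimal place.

σ₀² = 88.5

Posterior precision equals prior precision plus data precision: 1/σ_n² = 1/σ₀² + n/σ².
So 1/σ₀² = 1/7.3438 − 12/96.1 = 0.136169 − 0.124870 = 0.011299.
Hence σ₀² = 1/0.011299 ≈ 88.5.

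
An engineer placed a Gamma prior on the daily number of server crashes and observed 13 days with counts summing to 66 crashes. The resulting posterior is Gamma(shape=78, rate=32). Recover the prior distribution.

Gamma(shape=12, rate=19)

A Gamma(α, β) prior (rate parametrization) on a Poisson rate with n observations summing to S gives posterior Gamma(α+S, β+n).
So α = 78 − 66 = 12 and β = 32 − 13 = 19.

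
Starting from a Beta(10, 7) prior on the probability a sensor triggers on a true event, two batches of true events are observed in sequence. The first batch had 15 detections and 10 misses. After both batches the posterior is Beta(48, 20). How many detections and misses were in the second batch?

Because Beta–binomial updating is additive in the counts, the combined data contributed (α_post−α_prior, β_post−β_prior) successes and failures.
Total across both batches: 48−10=38 detections, 20−7=13 misses.
Subtract the first batch: 38−15=23 detections and 13−10=3 misses.

23 detections and 3 misses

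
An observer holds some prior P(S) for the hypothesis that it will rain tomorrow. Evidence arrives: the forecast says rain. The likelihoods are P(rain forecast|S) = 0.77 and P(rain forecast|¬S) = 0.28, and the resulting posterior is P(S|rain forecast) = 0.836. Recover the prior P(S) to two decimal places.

P(S) = 0.65

In odds form, posterior odds = prior odds × likelihood ratio, so prior odds = posterior odds ÷ LR.
Posterior odds = 0.836/(1−0.836) = 5.0976. LR = 0.77/0.28 = 2.7500.
Prior odds = 5.0976/2.7500 = 1.8537, so P(S) = 1.8537/(1+1.8537) ≈ 0.65.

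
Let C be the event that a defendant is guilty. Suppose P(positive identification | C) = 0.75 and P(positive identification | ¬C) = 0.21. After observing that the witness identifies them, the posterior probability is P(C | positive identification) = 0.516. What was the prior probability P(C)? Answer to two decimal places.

In odds form, posterior odds = prior odds × likelihood ratio, so prior odds = posterior odds ÷ LR.
Posterior odds = 0.516/(1−0.516) = 1.0661. LR = 0.75/0.21 = 3.5714.
Prior odds = 1.0661/3.5714 = 0.2985, so P(C) = 0.2985/(1+0.2985) ≈ 0.23.

P(C) = 0.23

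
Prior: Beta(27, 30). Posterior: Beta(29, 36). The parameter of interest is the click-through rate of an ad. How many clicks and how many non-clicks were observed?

A Beta(a, b) prior with s successes and f failures in binomial data gives a Beta(a+s, b+f) posterior.
So s = 29 − 27 = 2 and f = 36 − 30 = 6.

2 clicks and 6 non-clicks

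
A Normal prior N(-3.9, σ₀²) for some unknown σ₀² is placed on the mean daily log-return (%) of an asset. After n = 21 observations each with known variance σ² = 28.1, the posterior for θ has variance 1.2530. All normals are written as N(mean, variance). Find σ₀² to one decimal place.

For the Normal–Normal model with known σ², precisions add: τ_n = τ₀ + n/σ².
So 1/σ₀² = 1/1.2530 − 21/28.1 = 0.798085 − 0.747331 = 0.050754.
Hence σ₀² = 1/0.050754 ≈ 19.7.

σ₀² = 19.7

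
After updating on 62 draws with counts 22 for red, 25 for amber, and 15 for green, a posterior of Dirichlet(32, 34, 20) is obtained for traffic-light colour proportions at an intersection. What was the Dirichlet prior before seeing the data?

For a Dirichlet(α) prior with multinomial counts c, the posterior is Dirichlet(α + c) componentwise.
Subtract each count from the matching posterior parameter: 32−22=10, 34−25=9, 20−15=5.

Dirichlet(10, 9, 5)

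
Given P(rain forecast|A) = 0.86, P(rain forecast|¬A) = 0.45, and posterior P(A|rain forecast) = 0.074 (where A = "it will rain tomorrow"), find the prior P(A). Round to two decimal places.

P(A) = 0.04

In odds form, posterior odds = prior odds × likelihood ratio, so prior odds = posterior odds ÷ LR.
Posterior odds = 0.074/(1−0.074) = 0.0799. LR = 0.86/0.45 = 1.9111.
Prior odds = 0.0799/1.9111 = 0.0418, so P(A) = 0.0418/(1+0.0418) ≈ 0.04.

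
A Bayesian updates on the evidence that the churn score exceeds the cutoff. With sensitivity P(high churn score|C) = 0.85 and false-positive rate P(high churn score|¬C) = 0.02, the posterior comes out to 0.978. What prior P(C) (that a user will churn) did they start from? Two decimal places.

In odds form, posterior odds = prior odds × likelihood ratio, so prior odds = posterior odds ÷ LR.
Posterior odds = 0.978/(1−0.978) = 44.4545. LR = 0.85/0.02 = 42.5000.
Prior odds = 44.4545/42.5000 = 1.0460, so P(C) = 1.0460/(1+1.0460) ≈ 0.51.

P(C) = 0.51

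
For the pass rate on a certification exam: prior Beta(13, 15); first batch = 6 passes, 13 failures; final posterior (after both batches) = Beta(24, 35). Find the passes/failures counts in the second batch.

5 passes and 7 failures

Sequential conjugate updates are equivalent to a single update on the pooled data, so total successes = posterior α − prior α and total failures = posterior β − prior β.
Total across both batches: 24−13=11 passes, 35−15=20 failures.
Subtract the first batch: 11−6=5 passes and 20−13=7 failures.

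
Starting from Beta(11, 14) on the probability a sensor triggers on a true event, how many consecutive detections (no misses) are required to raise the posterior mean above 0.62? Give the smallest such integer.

k = 12

After k detections and 0 misses the posterior is Beta(11+k, 14), with mean (11+k)/(11+14+k).
Set (11+k)/(25+k) > 0.62 and solve: k > (0.62·25 − 11)/(1 − 0.62) = 11.842.
The smallest integer exceeding 11.842 is 12.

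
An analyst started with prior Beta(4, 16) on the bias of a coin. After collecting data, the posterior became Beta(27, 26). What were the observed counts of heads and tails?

Beta is conjugate to the binomial likelihood: posterior = Beta(a+s, b+f).
Match parameters: s=27−4=23, f=26−16=10.

23 heads and 10 tails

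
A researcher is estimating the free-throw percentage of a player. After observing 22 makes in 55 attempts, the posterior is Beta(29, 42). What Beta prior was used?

Beta is conjugate to the binomial likelihood: posterior = Beta(a+s, b+f).
So a = 29 − 22 = 7 and b = 42 − 33 = 9.

Beta(7, 9)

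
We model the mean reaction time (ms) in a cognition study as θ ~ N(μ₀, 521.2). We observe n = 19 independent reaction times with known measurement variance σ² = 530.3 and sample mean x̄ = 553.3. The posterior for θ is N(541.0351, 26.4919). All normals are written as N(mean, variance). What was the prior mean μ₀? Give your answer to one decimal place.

With known observation variance, the Normal–Normal posterior has precision τ_n = τ₀ + n/σ² and mean μ_n = (τ₀μ₀ + (n/σ²)x̄)/τ_n.
Here τ₀ = 1/521.2 = 0.001919 and τ_data = 19/530.3 = 0.035829, so τ_n = 0.037748.
Rearranging for μ₀: μ₀ = (μ_n·τ_n − τ_data·x̄)/τ₀ = (541.0351·0.037748 − 0.035829·553.3) / 0.001919 = 0.598807/0.001919 ≈ 312.0.

μ₀ = 312.0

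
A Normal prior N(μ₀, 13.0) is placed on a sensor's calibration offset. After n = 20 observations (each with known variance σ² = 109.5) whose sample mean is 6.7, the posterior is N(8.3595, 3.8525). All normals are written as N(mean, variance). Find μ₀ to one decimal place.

μ₀ = 12.3

With known observation variance, the Normal–Normal posterior has precision τ_n = τ₀ + n/σ² and mean μ_n = (τ₀μ₀ + (n/σ²)x̄)/τ_n.
Here τ₀ = 1/13.0 = 0.076923 and τ_data = 20/109.5 = 0.182648, so τ_n = 0.259571.
Rearranging for μ₀: μ₀ = (μ_n·τ_n − τ_data·x̄)/τ₀ = (8.3595·0.259571 − 0.182648·6.7) / 0.076923 = 0.946142/0.076923 ≈ 12.3.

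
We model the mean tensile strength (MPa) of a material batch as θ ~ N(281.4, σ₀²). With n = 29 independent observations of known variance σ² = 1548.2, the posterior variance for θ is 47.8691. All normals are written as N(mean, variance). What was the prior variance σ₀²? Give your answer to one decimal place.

σ₀² = 463.2

Posterior precision equals prior precision plus data precision: 1/σ_n² = 1/σ₀² + n/σ².
So 1/σ₀² = 1/47.8691 − 29/1548.2 = 0.020890 − 0.018731 = 0.002159.
Hence σ₀² = 1/0.002159 ≈ 463.2.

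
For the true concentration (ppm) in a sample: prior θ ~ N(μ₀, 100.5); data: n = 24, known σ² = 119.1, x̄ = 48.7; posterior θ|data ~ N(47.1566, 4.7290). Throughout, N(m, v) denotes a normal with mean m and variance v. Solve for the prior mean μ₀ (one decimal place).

μ₀ = 15.9

With known observation variance, the Normal–Normal posterior has precision τ_n = τ₀ + n/σ² and mean μ_n = (τ₀μ₀ + (n/σ²)x̄)/τ_n.
Here τ₀ = 1/100.5 = 0.009950 and τ_data = 24/119.1 = 0.201511, so τ_n = 0.211461.
Rearranging for μ₀: μ₀ = (μ_n·τ_n − τ_data·x̄)/τ₀ = (47.1566·0.211461 − 0.201511·48.7) / 0.009950 = 0.158196/0.009950 ≈ 15.9.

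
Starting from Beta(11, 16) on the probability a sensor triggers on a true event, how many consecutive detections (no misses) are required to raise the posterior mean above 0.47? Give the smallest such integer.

k = 4

After k detections and 0 misses the posterior is Beta(11+k, 16), with mean (11+k)/(11+16+k).
Set (11+k)/(27+k) > 0.47 and solve: k > (0.47·27 − 11)/(1 − 0.47) = 3.189.
The smallest integer exceeding 3.189 is 4.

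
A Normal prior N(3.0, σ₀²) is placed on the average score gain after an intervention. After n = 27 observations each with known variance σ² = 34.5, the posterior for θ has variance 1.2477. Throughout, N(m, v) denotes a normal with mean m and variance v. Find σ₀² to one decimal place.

For the Normal–Normal model with known σ², precisions add: τ_n = τ₀ + n/σ².
So 1/σ₀² = 1/1.2477 − 27/34.5 = 0.801475 − 0.782609 = 0.018866.
Hence σ₀² = 1/0.018866 ≈ 53.0.

σ₀² = 53.0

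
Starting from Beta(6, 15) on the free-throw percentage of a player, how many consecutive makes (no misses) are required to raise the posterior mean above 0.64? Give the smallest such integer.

k = 21

After k makes and 0 misses the posterior is Beta(6+k, 15), with mean (6+k)/(6+15+k).
Set (6+k)/(21+k) > 0.64 and solve: k > (0.64·21 − 6)/(1 − 0.64) = 20.667.
The smallest integer exceeding 20.667 is 21, and checking k=21: (27)/(42) = 0.6429 > 0.64.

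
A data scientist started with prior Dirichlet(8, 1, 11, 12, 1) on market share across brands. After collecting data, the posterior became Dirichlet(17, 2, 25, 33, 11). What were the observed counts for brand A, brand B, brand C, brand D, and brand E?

For a Dirichlet(α) prior with multinomial counts c, the posterior is Dirichlet(α + c) componentwise.
Counts are posterior − prior componentwise: 17−8=9, 2−1=1, 25−11=14, 33−12=21, 11−1=10.

counts (9, 1, 14, 21, 10)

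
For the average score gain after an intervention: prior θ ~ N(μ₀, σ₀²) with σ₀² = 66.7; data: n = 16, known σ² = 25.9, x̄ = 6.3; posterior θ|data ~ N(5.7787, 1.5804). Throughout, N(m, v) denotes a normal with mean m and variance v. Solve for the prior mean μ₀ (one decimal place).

μ₀ = -15.7

With known observation variance, the Normal–Normal posterior has precision τ_n = τ₀ + n/σ² and mean μ_n = (τ₀μ₀ + (n/σ²)x̄)/τ_n.
Here τ₀ = 1/66.7 = 0.014993 and τ_data = 16/25.9 = 0.617761, so τ_n = 0.632754.
Rearranging for μ₀: μ₀ = (μ_n·τ_n − τ_data·x̄)/τ₀ = (5.7787·0.632754 − 0.617761·6.3) / 0.014993 = -0.235399/0.014993 ≈ -15.7.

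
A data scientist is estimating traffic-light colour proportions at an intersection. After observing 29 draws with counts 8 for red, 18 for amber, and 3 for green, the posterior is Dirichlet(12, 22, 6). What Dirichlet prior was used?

For a Dirichlet(α) prior with multinomial counts c, the posterior is Dirichlet(α + c) componentwise.
Subtract each count from the matching posterior parameter: 12−8=4, 22−18=4, 6−3=3.

Dirichlet(4, 4, 3)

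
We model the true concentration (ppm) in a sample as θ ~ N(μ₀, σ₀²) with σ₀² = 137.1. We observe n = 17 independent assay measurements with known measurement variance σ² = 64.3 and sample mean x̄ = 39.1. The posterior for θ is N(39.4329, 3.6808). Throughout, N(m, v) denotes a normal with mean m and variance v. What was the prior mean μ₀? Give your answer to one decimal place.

μ₀ = 51.5

The posterior mean is a precision-weighted average: μ_n = (τ₀μ₀ + τ_data·x̄)/(τ₀+τ_data), with τ₀=1/σ₀² and τ_data=n/σ².
Here τ₀ = 1/137.1 = 0.007294 and τ_data = 17/64.3 = 0.264386, so τ_n = 0.271680.
Rearranging for μ₀: μ₀ = (μ_n·τ_n − τ_data·x̄)/τ₀ = (39.4329·0.271680 − 0.264386·39.1) / 0.007294 = 0.375638/0.007294 ≈ 51.5.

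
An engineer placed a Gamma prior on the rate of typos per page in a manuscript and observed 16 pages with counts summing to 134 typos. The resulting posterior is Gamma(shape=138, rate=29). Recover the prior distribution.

Gamma(shape=4, rate=13)

A Gamma(α, β) prior (rate parametrization) on a Poisson rate with n observations summing to S gives posterior Gamma(α+S, β+n).
So α = 138 − 134 = 4 and β = 29 − 16 = 13.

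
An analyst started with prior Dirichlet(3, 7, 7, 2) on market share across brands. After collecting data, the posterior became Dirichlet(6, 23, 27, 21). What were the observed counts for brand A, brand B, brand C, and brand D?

counts (3, 16, 20, 19)

For a Dirichlet(α) prior with multinomial counts c, the posterior is Dirichlet(α + c) componentwise.
Counts are posterior − prior componentwise: 6−3=3, 23−7=16, 27−7=20, 21−2=19.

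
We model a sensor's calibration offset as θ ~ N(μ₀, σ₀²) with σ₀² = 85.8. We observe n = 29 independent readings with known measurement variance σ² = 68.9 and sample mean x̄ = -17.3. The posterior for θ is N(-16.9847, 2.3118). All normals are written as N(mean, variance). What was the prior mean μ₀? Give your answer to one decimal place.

The posterior mean is a precision-weighted average: μ_n = (τ₀μ₀ + τ_data·x̄)/(τ₀+τ_data), with τ₀=1/σ₀² and τ_data=n/σ².
Here τ₀ = 1/85.8 = 0.011655 and τ_data = 29/68.9 = 0.420900, so τ_n = 0.432555.
Rearranging for μ₀: μ₀ = (μ_n·τ_n − τ_data·x̄)/τ₀ = (-16.9847·0.432555 − 0.420900·-17.3) / 0.011655 = -0.065247/0.011655 ≈ -5.6.

μ₀ = -5.6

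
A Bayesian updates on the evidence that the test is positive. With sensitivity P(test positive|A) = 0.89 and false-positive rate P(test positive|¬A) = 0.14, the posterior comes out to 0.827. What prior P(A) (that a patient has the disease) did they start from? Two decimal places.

P(A) = 0.43

Bayes' rule in odds form gives O(A|E) = O(A)·[P(E|A)/P(E|¬A)], hence O(A) = O(A|E)/LR.
Posterior odds = 0.827/(1−0.827) = 4.7803. LR = 0.89/0.14 = 6.3571.
Prior odds = 4.7803/6.3571 = 0.7520, so P(A) = 0.7520/(1+0.7520) ≈ 0.43.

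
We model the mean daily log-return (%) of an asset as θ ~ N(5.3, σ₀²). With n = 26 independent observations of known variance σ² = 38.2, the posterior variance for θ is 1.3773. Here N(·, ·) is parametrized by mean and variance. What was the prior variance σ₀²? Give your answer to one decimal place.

Posterior precision equals prior precision plus data precision: 1/σ_n² = 1/σ₀² + n/σ².
So 1/σ₀² = 1/1.3773 − 26/38.2 = 0.726058 − 0.680628 = 0.045430.
Hence σ₀² = 1/0.045430 ≈ 22.0.

σ₀² = 22.0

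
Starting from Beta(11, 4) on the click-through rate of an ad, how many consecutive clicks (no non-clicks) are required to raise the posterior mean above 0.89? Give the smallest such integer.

k = 22

After k clicks and 0 non-clicks the posterior is Beta(11+k, 4), with mean (11+k)/(11+4+k).
Set (11+k)/(15+k) > 0.89 and solve: k > (0.89·15 − 11)/(1 − 0.89) = 21.364.
The smallest integer exceeding 21.364 is 22, and checking k=22: (33)/(37) = 0.8919 > 0.89.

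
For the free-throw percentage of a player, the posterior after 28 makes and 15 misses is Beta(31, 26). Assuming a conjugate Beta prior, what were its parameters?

Beta(3, 11)

Under Beta–binomial conjugacy the posterior parameters are (a+s, b+f).
So a = 31 − 28 = 3 and b = 26 − 15 = 11.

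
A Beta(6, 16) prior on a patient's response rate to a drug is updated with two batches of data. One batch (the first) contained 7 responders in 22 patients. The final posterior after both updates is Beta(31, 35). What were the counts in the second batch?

18 responders and 4 non-responders

Because Beta–binomial updating is additive in the counts, the combined data contributed (α_post−α_prior, β_post−β_prior) successes and failures.
Total across both batches: 31−6=25 responders, 35−16=19 non-responders.
Subtract the first batch: 25−7=18 responders and 19−15=4 non-responders.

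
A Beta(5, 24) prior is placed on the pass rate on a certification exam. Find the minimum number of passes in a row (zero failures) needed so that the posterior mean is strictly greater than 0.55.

k = 25

After k passes and 0 failures the posterior is Beta(5+k, 24), with mean (5+k)/(5+24+k).
Set (5+k)/(29+k) > 0.55 and solve: k > (0.55·29 − 5)/(1 − 0.55) = 24.333.
The smallest integer exceeding 24.333 is 25, and checking k=25: (30)/(54) = 0.5556 > 0.55.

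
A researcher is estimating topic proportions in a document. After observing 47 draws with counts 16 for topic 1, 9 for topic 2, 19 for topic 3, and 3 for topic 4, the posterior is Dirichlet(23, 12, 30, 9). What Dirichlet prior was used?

For a Dirichlet(α) prior with multinomial counts c, the posterior is Dirichlet(α + c) componentwise.
Subtract each count from the matching posterior parameter: 23−16=7, 12−9=3, 30−19=11, 9−3=6.

Dirichlet(7, 3, 11, 6)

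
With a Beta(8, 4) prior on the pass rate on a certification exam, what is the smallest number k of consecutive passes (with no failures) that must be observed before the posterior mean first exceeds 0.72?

After k passes and 0 failures the posterior is Beta(8+k, 4), with mean (8+k)/(8+4+k).
Set (8+k)/(12+k) > 0.72 and solve: k > (0.72·12 − 8)/(1 − 0.72) = 2.286.
The smallest integer exceeding 2.286 is 3.

k = 3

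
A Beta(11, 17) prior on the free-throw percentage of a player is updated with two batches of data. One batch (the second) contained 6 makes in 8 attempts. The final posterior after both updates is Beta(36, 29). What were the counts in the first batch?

19 makes and 10 misses

Sequential conjugate updates are equivalent to a single update on the pooled data, so total successes = posterior α − prior α and total failures = posterior β − prior β.
Total across both batches: 36−11=25 makes, 29−17=12 misses.
Subtract the second batch: 25−6=19 makes and 12−2=10 misses.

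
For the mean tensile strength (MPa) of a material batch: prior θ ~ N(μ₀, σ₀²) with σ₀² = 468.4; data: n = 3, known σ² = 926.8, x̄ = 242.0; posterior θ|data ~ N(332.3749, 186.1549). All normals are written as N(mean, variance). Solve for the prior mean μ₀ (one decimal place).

With known observation variance, the Normal–Normal posterior has precision τ_n = τ₀ + n/σ² and mean μ_n = (τ₀μ₀ + (n/σ²)x̄)/τ_n.
Here τ₀ = 1/468.4 = 0.002135 and τ_data = 3/926.8 = 0.003237, so τ_n = 0.005372.
Rearranging for μ₀: μ₀ = (μ_n·τ_n − τ_data·x̄)/τ₀ = (332.3749·0.005372 − 0.003237·242.0) / 0.002135 = 1.002164/0.002135 ≈ 469.4.

μ₀ = 469.4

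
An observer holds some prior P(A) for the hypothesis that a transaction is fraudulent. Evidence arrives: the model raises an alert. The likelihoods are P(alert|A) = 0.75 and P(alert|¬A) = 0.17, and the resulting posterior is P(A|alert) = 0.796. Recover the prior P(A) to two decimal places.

In odds form, posterior odds = prior odds × likelihood ratio, so prior odds = posterior odds ÷ LR.
Posterior odds = 0.796/(1−0.796) = 3.9020. LR = 0.75/0.17 = 4.4118.
Prior odds = 3.9020/4.4118 = 0.8844, so P(A) = 0.8844/(1+0.8844) ≈ 0.47.

P(A) = 0.47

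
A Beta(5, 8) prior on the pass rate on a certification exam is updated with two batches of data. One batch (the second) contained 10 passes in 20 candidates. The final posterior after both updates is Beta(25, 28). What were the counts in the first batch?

Because Beta–binomial updating is additive in the counts, the combined data contributed (α_post−α_prior, β_post−β_prior) successes and failures.
Total across both batches: 25−5=20 passes, 28−8=20 failures.
Subtract the second batch: 20−10=10 passes and 20−10=10 failures.

10 passes and 10 failures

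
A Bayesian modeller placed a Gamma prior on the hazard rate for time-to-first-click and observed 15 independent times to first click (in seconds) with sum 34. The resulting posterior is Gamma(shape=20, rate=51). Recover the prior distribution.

Gamma–exponential conjugacy: posterior shape = α + n, posterior rate = β + Σtᵢ.
So α = 20 − 15 = 5 and β = 51 − 34 = 17.

Gamma(shape=5, rate=17)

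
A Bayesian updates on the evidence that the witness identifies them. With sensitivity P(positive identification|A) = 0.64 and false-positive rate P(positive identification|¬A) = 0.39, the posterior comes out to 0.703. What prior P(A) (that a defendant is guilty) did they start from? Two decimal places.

In odds form, posterior odds = prior odds × likelihood ratio, so prior odds = posterior odds ÷ LR.
Posterior odds = 0.703/(1−0.703) = 2.3670. LR = 0.64/0.39 = 1.6410.
Prior odds = 2.3670/1.6410 = 1.4424, so P(A) = 1.4424/(1+1.4424) ≈ 0.59.

P(A) = 0.59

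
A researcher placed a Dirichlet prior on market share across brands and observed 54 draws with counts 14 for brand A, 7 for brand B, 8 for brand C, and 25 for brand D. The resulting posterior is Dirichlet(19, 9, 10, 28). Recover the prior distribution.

For a Dirichlet(α) prior with multinomial counts c, the posterior is Dirichlet(α + c) componentwise.
Subtract each count from the matching posterior parameter: 19−14=5, 9−7=2, 10−8=2, 28−25=3.

Dirichlet(5, 2, 2, 3)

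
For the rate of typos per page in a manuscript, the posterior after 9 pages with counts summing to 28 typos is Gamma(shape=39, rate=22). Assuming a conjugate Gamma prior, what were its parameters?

Gamma–Poisson conjugacy: posterior shape = α + Σxᵢ, posterior rate = β + n.
So α = 39 − 28 = 11 and β = 22 − 9 = 13.

Gamma(shape=11, rate=13)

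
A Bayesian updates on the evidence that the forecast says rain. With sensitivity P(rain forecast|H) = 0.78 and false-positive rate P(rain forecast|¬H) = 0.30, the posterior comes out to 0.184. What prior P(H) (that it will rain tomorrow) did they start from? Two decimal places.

P(H) = 0.08

In odds form, posterior odds = prior odds × likelihood ratio, so prior odds = posterior odds ÷ LR.
Posterior odds = 0.184/(1−0.184) = 0.2255. LR = 0.78/0.30 = 2.6000.
Prior odds = 0.2255/2.6000 = 0.0867, so P(H) = 0.0867/(1+0.0867) ≈ 0.08.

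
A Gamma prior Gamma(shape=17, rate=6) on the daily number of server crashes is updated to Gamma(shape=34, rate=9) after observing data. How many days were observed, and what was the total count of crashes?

Gamma–Poisson conjugacy: posterior shape = α + Σxᵢ, posterior rate = β + n.
Matching: Σxᵢ = 34 − 17 = 17 and n = 9 − 6 = 3.

n = 3 days with total 17 crashes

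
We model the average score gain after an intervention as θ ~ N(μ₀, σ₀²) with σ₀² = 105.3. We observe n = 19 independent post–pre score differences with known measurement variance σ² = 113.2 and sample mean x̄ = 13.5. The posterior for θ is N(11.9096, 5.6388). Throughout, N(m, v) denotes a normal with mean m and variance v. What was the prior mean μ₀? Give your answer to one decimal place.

With known observation variance, the Normal–Normal posterior has precision τ_n = τ₀ + n/σ² and mean μ_n = (τ₀μ₀ + (n/σ²)x̄)/τ_n.
Here τ₀ = 1/105.3 = 0.009497 and τ_data = 19/113.2 = 0.167845, so τ_n = 0.177342.
Rearranging for μ₀: μ₀ = (μ_n·τ_n − τ_data·x̄)/τ₀ = (11.9096·0.177342 − 0.167845·13.5) / 0.009497 = -0.153835/0.009497 ≈ -16.2.

μ₀ = -16.2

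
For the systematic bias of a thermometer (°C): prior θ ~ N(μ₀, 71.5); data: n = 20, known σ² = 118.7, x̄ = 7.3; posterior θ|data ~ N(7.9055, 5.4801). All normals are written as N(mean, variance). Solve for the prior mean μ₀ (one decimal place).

The posterior mean is a precision-weighted average: μ_n = (τ₀μ₀ + τ_data·x̄)/(τ₀+τ_data), with τ₀=1/σ₀² and τ_data=n/σ².
Here τ₀ = 1/71.5 = 0.013986 and τ_data = 20/118.7 = 0.168492, so τ_n = 0.182478.
Rearranging for μ₀: μ₀ = (μ_n·τ_n − τ_data·x̄)/τ₀ = (7.9055·0.182478 − 0.168492·7.3) / 0.013986 = 0.212588/0.013986 ≈ 15.2.

μ₀ = 15.2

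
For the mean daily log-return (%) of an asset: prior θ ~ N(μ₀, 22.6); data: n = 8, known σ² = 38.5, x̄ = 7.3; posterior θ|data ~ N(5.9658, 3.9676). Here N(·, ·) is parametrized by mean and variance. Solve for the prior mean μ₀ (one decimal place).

μ₀ = -0.3

The posterior mean is a precision-weighted average: μ_n = (τ₀μ₀ + τ_data·x̄)/(τ₀+τ_data), with τ₀=1/σ₀² and τ_data=n/σ².
Here τ₀ = 1/22.6 = 0.044248 and τ_data = 8/38.5 = 0.207792, so τ_n = 0.252040.
Rearranging for μ₀: μ₀ = (μ_n·τ_n − τ_data·x̄)/τ₀ = (5.9658·0.252040 − 0.207792·7.3) / 0.044248 = -0.013261/0.044248 ≈ -0.3.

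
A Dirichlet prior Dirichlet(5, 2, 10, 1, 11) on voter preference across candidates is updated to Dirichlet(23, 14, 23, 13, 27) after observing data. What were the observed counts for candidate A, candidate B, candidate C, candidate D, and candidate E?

For a Dirichlet(α) prior with multinomial counts c, the posterior is Dirichlet(α + c) componentwise.
Counts are posterior − prior componentwise: 23−5=18, 14−2=12, 23−10=13, 13−1=12, 27−11=16.

counts (18, 12, 13, 12, 16)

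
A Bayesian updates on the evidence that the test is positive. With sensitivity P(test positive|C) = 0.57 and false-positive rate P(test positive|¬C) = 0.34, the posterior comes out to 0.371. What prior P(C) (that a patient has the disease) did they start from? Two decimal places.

Bayes' rule in odds form gives O(C|E) = O(C)·[P(E|C)/P(E|¬C)], hence O(C) = O(C|E)/LR.
Posterior odds = 0.371/(1−0.371) = 0.5898. LR = 0.57/0.34 = 1.6765.
Prior odds = 0.5898/1.6765 = 0.3518, so P(C) = 0.3518/(1+0.3518) ≈ 0.26.

P(C) = 0.26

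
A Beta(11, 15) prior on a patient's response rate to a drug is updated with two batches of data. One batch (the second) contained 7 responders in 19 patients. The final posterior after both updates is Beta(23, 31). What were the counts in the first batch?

Because Beta–binomial updating is additive in the counts, the combined data contributed (α_post−α_prior, β_post−β_prior) successes and failures.
Total across both batches: 23−11=12 responders, 31−15=16 non-responders.
Subtract the second batch: 12−7=5 responders and 16−12=4 non-responders.

5 responders and 4 non-responders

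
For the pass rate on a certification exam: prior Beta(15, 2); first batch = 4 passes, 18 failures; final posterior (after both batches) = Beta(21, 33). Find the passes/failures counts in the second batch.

Sequential conjugate updates are equivalent to a single update on the pooled data, so total successes = posterior α − prior α and total failures = posterior β − prior β.
Total across both batches: 21−15=6 passes, 33−2=31 failures.
Subtract the first batch: 6−4=2 passes and 31−18=13 failures.

2 passes and 13 failures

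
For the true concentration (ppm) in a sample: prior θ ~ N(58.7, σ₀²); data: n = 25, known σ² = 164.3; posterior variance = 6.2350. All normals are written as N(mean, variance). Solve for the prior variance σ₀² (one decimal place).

σ₀² = 121.6

Posterior precision equals prior precision plus data precision: 1/σ_n² = 1/σ₀² + n/σ².
So 1/σ₀² = 1/6.2350 − 25/164.3 = 0.160385 − 0.152161 = 0.008224.
Hence σ₀² = 1/0.008224 ≈ 121.6.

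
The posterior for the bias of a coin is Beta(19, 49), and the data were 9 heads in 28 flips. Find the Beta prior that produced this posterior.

Beta(10, 30)

A Beta(α, β) prior with s successes and f failures in binomial data gives a Beta(α+s, β+f) posterior.
So α = 19 − 9 = 10 and β = 49 − 19 = 30.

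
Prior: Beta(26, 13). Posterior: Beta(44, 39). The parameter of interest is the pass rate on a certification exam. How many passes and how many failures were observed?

A Beta(α, β) prior with s successes and f failures in binomial data gives a Beta(α+s, β+f) posterior.
Match parameters: s=44−26=18, f=39−13=26.

18 passes and 26 failures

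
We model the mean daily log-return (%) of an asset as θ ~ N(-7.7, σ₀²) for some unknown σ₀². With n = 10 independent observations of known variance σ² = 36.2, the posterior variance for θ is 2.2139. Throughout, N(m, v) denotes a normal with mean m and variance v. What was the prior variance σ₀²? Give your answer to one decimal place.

σ₀² = 5.7

For the Normal–Normal model with known σ², precisions add: τ_n = τ₀ + n/σ².
So 1/σ₀² = 1/2.2139 − 10/36.2 = 0.451692 − 0.276243 = 0.175449.
Hence σ₀² = 1/0.175449 ≈ 5.7.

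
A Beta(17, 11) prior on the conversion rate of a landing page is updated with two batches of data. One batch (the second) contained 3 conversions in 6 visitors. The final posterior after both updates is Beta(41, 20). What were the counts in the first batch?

Sequential conjugate updates are equivalent to a single update on the pooled data, so total successes = posterior α − prior α and total failures = posterior β − prior β.
Total across both batches: 41−17=24 conversions, 20−11=9 bounces.
Subtract the second batch: 24−3=21 conversions and 9−3=6 bounces.

21 conversions and 6 bounces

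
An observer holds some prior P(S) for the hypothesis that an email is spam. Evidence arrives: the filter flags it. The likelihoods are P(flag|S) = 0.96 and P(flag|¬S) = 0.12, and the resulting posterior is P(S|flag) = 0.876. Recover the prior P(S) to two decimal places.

In odds form, posterior odds = prior odds × likelihood ratio, so prior odds = posterior odds ÷ LR.
Posterior odds = 0.876/(1−0.876) = 7.0645. LR = 0.96/0.12 = 8.0000.
Prior odds = 7.0645/8.0000 = 0.8831, so P(S) = 0.8831/(1+0.8831) ≈ 0.47.

P(S) = 0.47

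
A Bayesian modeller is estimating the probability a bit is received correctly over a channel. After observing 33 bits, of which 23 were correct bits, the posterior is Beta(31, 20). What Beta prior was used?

Beta(8, 10)

Under Beta–binomial conjugacy the posterior parameters are (α+s, β+f).
Subtract the data counts: 31−23=8, 20−10=10.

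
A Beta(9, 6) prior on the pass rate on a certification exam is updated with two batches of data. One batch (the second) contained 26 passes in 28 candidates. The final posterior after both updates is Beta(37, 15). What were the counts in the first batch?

2 passes and 7 failures

Because Beta–binomial updating is additive in the counts, the combined data contributed (α_post−α_prior, β_post−β_prior) successes and failures.
Total across both batches: 37−9=28 passes, 15−6=9 failures.
Subtract the second batch: 28−26=2 passes and 9−2=7 failures.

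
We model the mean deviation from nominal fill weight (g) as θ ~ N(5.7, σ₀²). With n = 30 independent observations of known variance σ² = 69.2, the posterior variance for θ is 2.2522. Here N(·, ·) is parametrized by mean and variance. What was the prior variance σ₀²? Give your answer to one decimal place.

σ₀² = 95.4

Posterior precision equals prior precision plus data precision: 1/σ_n² = 1/σ₀² + n/σ².
So 1/σ₀² = 1/2.2522 − 30/69.2 = 0.444010 − 0.433526 = 0.010484.
Hence σ₀² = 1/0.010484 ≈ 95.4.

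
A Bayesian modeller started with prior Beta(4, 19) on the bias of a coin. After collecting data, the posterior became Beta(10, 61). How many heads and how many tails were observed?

6 heads and 42 tails

Beta is conjugate to the binomial likelihood: posterior = Beta(α+s, β+f).
Match parameters: s=10−4=6, f=61−19=42.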